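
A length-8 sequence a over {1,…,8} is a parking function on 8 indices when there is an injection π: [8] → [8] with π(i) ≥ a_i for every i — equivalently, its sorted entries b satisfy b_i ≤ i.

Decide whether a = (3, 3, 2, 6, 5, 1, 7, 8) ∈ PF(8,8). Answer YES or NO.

Sorted: b = (1, 2, 3, 3, 5, 6, 7, 8).
  b_1=1 ≤ 1
  b_2=2 ≤ 2
  b_3=3 ≤ 3
  b_4=3 ≤ 4
  b_5=5 ≤ 5
  b_6=6 ≤ 6
  b_7=7 ≤ 7
  b_8=8 ≤ 8
All bounds hold ⇒ YES

YES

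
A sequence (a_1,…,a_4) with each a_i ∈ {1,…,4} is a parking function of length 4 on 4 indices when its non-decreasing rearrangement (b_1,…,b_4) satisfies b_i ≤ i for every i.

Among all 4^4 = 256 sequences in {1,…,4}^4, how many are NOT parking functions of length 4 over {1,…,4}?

#PF = (4−4+1)·(4+1)^(4−1) = 1·125 = 125 [KW]
Example (4,4,1,3) → sorted (1,3,4,4): b_2=3>2, not a PF.
Total 256; non-PF = 256−125 = 131

131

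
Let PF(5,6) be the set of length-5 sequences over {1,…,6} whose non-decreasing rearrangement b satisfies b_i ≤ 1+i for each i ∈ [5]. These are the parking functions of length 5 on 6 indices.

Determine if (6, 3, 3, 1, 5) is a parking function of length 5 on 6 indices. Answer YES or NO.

YES

Rearranged: b = (1, 3, 3, 5, 6).
  b_1=1 ≤ 2
  b_2=3 ≤ 3
  b_3=3 ≤ 4
  b_4=5 ≤ 5
  b_5=6 ≤ 6
All bounds hold ⇒ YES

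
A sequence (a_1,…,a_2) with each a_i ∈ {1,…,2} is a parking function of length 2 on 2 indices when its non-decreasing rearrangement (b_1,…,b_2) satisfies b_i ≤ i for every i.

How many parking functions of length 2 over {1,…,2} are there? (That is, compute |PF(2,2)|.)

|PF| = 1·3^1 = 1 · 3 = 3 (Pollak)
Check (1,2) → sorted (1,2): b_i ≤ i ∀i, a PF.

3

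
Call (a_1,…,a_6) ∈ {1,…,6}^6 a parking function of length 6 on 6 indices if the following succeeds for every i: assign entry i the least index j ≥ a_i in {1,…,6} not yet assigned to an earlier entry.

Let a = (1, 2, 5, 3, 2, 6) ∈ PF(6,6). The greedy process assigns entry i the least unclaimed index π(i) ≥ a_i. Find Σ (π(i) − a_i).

Σπ = 21 ({1..6} each once); Σa = 1+2+5+3+2+6 = 19; disp = 21−19 = 2.

2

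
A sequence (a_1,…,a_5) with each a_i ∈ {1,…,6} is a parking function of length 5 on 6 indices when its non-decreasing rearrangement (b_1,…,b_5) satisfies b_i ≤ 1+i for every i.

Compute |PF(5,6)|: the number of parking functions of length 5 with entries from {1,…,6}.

|PF| = (6−5+1)·(6+1)^(5−1) = 2·2401 = 4802 (Konheim–Weiss)
One tuple (3,1,1,5,6) → sorted (1,1,3,5,6): b_i ≤ 1+i ∀i, a PF.

4802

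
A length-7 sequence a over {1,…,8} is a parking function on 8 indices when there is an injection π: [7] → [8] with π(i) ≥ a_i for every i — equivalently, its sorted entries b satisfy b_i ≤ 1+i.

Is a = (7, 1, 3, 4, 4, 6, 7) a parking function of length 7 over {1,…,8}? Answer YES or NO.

Order a: b = (1, 3, 4, 4, 6, 7, 7).
  b_1=1 ≤ 2
  b_2=3 ≤ 3
  b_3=4 ≤ 4
  b_4=4 ≤ 5
  b_5=6 ≤ 6
  b_6=7 ≤ 7
  b_7=7 ≤ 8
All bounds hold ⇒ YES

YES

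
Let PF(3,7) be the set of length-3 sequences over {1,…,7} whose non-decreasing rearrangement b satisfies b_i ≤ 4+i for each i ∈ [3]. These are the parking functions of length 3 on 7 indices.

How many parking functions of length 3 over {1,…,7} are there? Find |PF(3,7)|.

320

|PF| = 5·8^2 = 5 · 64 = 320 [KW]
Example (1,2,6) → sorted (1,2,6): b_i ≤ 4+i ∀i, a PF.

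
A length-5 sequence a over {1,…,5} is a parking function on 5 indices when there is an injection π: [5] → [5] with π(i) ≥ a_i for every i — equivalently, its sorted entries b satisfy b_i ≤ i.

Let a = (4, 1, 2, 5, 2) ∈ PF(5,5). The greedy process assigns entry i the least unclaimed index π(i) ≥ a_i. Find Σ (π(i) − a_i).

1

Σπ = 15 ({1..5} each once); Σa = 4+1+2+5+2 = 14; disp = 15−14 = 1.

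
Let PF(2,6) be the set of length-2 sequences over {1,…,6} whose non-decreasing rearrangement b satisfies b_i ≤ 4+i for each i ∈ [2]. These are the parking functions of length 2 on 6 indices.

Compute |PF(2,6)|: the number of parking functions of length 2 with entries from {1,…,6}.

#PF = (7−2)·7^(2−1) = 5 · 7 = 35 (Konheim–Weiss)
Check (1,3) → sorted (1,3): b_i ≤ 4+i ∀i, a PF.

35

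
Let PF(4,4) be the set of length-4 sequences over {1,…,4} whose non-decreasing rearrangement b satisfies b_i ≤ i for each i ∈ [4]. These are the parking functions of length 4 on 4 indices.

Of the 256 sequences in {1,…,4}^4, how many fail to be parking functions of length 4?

|PF(4,4)| = 1·5^3 = 1·125 = 125 (Pollak)
One tuple (3,2,3,3) → sorted (2,3,3,3): b_1=2>1, not a PF.
4^4 − 125 = 256 − 125 = 131

131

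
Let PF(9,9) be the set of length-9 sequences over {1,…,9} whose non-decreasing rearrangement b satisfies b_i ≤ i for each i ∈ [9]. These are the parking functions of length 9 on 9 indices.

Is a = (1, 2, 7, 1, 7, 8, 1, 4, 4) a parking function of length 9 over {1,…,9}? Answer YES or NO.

Order a: b = (1, 1, 1, 2, 4, 4, 7, 7, 8).
  b_1=1 ≤ 1
  b_2=1 ≤ 2
  b_3=1 ≤ 3
  b_4=2 ≤ 4
  b_5=4 ≤ 5
  b_6=4 ≤ 6
  b_7=7 ≤ 7
  b_8=7 ≤ 8
  b_9=8 ≤ 9
All bounds hold ⇒ YES

YES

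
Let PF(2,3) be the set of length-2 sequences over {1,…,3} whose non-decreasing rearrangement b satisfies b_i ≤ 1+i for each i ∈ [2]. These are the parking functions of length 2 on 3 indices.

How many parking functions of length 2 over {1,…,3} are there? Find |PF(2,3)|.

8

|PF| = (3−2+1)·(3+1)^(2−1) = 2 · 4 = 8 (Pollak)
Example (2,1) → sorted (1,2): b_i ≤ 1+i ∀i, a PF.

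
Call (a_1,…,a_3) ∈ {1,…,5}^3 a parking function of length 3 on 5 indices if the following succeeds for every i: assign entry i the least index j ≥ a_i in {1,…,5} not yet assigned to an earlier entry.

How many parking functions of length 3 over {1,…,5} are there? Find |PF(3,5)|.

108

Count = (5−3+1)·(5+1)^(3−1) = 3×36 = 108 [KW]
One tuple (4,4,1) → sorted (1,4,4): b_i ≤ 2+i ∀i, a PF.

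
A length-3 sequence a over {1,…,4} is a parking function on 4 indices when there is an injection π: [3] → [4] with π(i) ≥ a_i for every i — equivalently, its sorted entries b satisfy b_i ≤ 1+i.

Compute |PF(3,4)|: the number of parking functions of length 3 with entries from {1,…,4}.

50

Count = (5−3)·5^(3−1) = 2×25 = 50 [KW]
E.g. (4,1,3) → sorted (1,3,4): b_i ≤ 1+i ∀i, a PF.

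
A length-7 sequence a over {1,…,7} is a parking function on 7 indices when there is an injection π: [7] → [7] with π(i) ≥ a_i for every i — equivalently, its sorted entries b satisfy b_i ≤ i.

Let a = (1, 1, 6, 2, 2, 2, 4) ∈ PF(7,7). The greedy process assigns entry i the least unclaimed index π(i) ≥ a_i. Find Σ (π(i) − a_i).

Σπ = 7·8/2 = 28 (π permutes [7]); Σa = 1+1+6+2+2+2+4 = 18; disp = 28−18 = 10.

10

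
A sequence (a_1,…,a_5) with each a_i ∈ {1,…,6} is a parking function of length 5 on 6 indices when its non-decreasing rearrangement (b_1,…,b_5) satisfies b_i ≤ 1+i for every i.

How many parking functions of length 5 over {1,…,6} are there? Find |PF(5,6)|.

4802

|PF| = (6−5+1)·(6+1)^(5−1) = 2 · 2401 = 4802 (Konheim–Weiss)
E.g. (5,2,3,4,2) → sorted (2,2,3,4,5): b_i ≤ 1+i ∀i, a PF.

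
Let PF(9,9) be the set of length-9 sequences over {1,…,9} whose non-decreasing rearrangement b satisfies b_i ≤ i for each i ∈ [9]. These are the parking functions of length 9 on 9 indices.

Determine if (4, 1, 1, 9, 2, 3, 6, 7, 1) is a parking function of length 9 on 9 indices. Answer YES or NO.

YES

Rearranged: b = (1, 1, 1, 2, 3, 4, 6, 7, 9).
  b_1=1 ≤ 1
  b_2=1 ≤ 2
  b_3=1 ≤ 3
  b_4=2 ≤ 4
  b_5=3 ≤ 5
  b_6=4 ≤ 6
  b_7=6 ≤ 7
  b_8=7 ≤ 8
  b_9=9 ≤ 9
All bounds hold ⇒ YES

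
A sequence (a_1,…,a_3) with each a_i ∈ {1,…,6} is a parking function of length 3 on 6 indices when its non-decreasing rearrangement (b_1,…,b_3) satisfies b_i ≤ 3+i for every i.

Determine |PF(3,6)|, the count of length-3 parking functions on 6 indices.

|PF(3,6)| = (6−3+1)·(6+1)^(3−1) = 4 · 49 = 196 (Pollak)
E.g. (2,3,4) → sorted (2,3,4): b_i ≤ 3+i ∀i, a PF.

196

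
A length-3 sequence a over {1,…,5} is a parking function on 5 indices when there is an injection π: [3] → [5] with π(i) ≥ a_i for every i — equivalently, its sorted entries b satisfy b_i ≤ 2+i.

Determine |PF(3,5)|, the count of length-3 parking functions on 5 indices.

108

Count = 3·6^2 = 3×36 = 108 [KW]
One tuple (5,1,4) → sorted (1,4,5): b_i ≤ 2+i ∀i, a PF.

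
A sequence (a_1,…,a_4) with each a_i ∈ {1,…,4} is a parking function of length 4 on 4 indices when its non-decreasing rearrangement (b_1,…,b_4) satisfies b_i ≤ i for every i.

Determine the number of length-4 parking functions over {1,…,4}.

|PF(4,4)| = 1·5^3 = 1×125 = 125
E.g. (3,1,2,4) → sorted (1,2,3,4): b_i ≤ i ∀i, a PF.

125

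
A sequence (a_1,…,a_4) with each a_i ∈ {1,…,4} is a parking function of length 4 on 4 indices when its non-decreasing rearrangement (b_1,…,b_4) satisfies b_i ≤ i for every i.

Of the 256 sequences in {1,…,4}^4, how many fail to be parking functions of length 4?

131

|PF| = (4+1−4)·(4+1)^{4−1} = 1×125 = 125 (Pollak)
One tuple (4,4,2,4) → sorted (2,4,4,4): b_1=2>1, not a PF.
Total 256; non-PF = 256−125 = 131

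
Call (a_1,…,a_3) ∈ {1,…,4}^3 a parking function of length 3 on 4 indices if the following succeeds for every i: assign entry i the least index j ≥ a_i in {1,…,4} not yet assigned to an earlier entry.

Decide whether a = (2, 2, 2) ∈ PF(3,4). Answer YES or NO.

YES

Sorted: b = (2, 2, 2).
  b_1=2 ≤ 2
  b_2=2 ≤ 3
  b_3=2 ≤ 4
All bounds hold ⇒ YES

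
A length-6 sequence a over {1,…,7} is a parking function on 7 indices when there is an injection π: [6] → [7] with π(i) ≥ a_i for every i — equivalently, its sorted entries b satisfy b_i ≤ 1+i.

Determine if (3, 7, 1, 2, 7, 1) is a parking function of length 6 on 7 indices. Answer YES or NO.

NO

Rearranged: b = (1, 1, 2, 3, 7, 7).
  b_1=1 ≤ 2
  b_2=1 ≤ 3
  b_3=2 ≤ 4
  b_4=3 ≤ 5
  b_5=7 > 6
  fails at i=5 ⇒ NO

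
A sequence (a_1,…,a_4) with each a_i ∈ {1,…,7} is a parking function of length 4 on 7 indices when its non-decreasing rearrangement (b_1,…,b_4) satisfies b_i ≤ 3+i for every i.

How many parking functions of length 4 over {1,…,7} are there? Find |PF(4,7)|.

Count = 4·8^3 = 4×512 = 2048 (Pollak)
E.g. (1,4,7,5) → sorted (1,4,5,7): b_i ≤ 3+i ∀i, a PF.

2048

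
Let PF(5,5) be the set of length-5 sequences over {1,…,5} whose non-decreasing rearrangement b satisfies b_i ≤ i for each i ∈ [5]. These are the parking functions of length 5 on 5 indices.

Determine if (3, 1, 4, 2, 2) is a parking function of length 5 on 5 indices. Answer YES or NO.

YES

Rearranged: b = (1, 2, 2, 3, 4).
  b_1=1 ≤ 1
  b_2=2 ≤ 2
  b_3=2 ≤ 3
  b_4=3 ≤ 4
  b_5=4 ≤ 5
All bounds hold ⇒ YES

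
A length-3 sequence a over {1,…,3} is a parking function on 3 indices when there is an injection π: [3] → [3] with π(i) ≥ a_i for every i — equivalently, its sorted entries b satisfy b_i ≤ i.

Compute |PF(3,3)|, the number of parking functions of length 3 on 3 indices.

16

|PF| = 1·4^2 = 1·16 = 16
Check (1,2,1) → sorted (1,1,2): b_i ≤ i ∀i, a PF.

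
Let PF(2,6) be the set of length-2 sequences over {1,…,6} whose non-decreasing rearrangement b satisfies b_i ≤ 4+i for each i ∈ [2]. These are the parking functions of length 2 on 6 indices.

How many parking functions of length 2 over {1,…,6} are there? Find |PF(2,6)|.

Count = (7−2)·7^(2−1) = 5×7 = 35 (Konheim–Weiss)
E.g. (6,2) → sorted (2,6): b_i ≤ 4+i ∀i, a PF.

35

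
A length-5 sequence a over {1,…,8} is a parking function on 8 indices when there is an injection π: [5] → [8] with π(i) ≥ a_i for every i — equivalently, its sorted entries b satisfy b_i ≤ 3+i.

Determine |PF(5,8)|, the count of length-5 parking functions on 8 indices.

#PF = 4·9^4 = 4×6561 = 26244 (Konheim–Weiss)
One tuple (3,4,1,2,4) → sorted (1,2,3,4,4): b_i ≤ 3+i ∀i, a PF.

26244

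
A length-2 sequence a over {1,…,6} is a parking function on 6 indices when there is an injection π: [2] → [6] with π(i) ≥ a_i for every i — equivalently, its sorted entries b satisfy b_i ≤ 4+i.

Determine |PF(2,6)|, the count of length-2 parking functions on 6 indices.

|PF(2,6)| = (7−2)·7^(2−1) = 5·7 = 35
Example (1,6) → sorted (1,6): b_i ≤ 4+i ∀i, a PF.

35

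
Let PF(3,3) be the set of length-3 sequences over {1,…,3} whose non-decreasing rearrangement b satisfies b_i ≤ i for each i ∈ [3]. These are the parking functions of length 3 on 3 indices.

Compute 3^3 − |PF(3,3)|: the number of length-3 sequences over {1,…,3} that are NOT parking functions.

Count = (4−3)·4^(3−1) = 1·16 = 16 [KW]
E.g. (3,1,3) → sorted (1,3,3): b_2=3>2, not a PF.
3^3 − 16 = 27 − 16 = 11

11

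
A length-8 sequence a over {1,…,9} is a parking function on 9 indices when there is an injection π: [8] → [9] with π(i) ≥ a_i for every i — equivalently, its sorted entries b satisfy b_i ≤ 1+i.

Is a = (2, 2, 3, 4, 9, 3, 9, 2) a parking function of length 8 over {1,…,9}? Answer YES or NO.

Rearranged: b = (2, 2, 2, 3, 3, 4, 9, 9).
  b_1=2 ≤ 2
  b_2=2 ≤ 3
  b_3=2 ≤ 4
  b_4=3 ≤ 5
  b_5=3 ≤ 6
  b_6=4 ≤ 7
  b_7=9 > 8
  fails at i=7 ⇒ NO

NO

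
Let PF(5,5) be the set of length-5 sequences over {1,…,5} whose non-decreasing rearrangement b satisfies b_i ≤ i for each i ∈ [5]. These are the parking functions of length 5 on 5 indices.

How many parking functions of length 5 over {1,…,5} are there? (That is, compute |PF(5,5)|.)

|PF(5,5)| = (6−5)·6^(5−1) = 1×1296 = 1296 (Pollak)
Check (1,2,3,5,2) → sorted (1,2,2,3,5): b_i ≤ i ∀i, a PF.

1296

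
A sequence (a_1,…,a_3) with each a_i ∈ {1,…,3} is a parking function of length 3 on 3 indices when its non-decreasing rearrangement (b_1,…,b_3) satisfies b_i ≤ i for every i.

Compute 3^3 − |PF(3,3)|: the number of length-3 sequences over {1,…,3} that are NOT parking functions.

11

|PF| = 1·4^2 = 1·16 = 16 (Pollak)
Example (2,3,3) → sorted (2,3,3): b_1=2>1, not a PF.
3^3 − 16 = 27 − 16 = 11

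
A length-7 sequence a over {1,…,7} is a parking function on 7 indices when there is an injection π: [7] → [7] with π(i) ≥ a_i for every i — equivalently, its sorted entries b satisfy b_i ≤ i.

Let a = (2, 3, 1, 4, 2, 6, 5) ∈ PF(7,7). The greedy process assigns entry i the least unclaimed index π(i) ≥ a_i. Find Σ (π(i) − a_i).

5

Σπ(i) = 1+…+7 = 28; Σa = 2+3+1+4+2+6+5 = 23; disp = 28−23 = 5.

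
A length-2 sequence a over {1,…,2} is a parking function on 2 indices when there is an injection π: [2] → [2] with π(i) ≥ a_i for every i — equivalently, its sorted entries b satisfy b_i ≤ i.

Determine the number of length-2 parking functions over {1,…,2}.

#PF = 1·3^1 = 1×3 = 3
E.g. (1,2) → sorted (1,2): b_i ≤ i ∀i, a PF.

3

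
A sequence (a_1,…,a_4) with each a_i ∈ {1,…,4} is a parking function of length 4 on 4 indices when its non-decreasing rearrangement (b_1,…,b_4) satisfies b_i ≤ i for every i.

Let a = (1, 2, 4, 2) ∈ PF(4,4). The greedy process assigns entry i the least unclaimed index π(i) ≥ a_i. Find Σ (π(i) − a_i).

1

Σπ = 4·5/2 = 10 (π permutes [4]); Σa = 1+2+4+2 = 9; disp = 10−9 = 1.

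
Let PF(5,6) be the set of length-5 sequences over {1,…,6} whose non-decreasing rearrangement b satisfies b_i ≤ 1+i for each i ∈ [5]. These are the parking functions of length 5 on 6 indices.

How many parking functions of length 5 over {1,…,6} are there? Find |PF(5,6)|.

Count = (6+1−5)·(6+1)^{5−1} = 2 · 2401 = 4802 [KW]
Check (3,2,2,6,3) → sorted (2,2,3,3,6): b_i ≤ 1+i ∀i, a PF.

4802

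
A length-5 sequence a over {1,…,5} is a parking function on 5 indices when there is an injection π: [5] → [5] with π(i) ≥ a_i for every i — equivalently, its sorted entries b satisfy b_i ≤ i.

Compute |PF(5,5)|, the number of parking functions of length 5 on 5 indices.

1296

|PF| = (5−5+1)·(5+1)^(5−1) = 1·1296 = 1296 [KW]
One tuple (1,1,3,1,3) → sorted (1,1,1,3,3): b_i ≤ i ∀i, a PF.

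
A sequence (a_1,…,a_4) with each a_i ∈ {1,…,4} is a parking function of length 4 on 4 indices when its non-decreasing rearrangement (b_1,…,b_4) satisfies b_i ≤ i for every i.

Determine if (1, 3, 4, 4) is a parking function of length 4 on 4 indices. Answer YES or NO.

Sorted: b = (1, 3, 4, 4).
  b_1=1 ≤ 1
  b_2=3 > 2
  fails at i=2 ⇒ NO

NO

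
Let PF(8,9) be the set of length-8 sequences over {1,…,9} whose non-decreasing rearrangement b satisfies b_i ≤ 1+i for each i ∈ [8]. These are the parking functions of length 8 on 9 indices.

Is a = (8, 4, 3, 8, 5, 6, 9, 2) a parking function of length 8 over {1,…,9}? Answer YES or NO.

NO

Sorted: b = (2, 3, 4, 5, 6, 8, 8, 9).
  b_1=2 ≤ 2
  b_2=3 ≤ 3
  b_3=4 ≤ 4
  b_4=5 ≤ 5
  b_5=6 ≤ 6
  b_6=8 > 7
  fails at i=6 ⇒ NO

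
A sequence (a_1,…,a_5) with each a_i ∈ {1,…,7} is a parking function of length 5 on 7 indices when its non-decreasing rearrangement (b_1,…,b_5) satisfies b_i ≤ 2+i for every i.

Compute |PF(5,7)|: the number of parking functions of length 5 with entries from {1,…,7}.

12288

#PF = 3·8^4 = 3 · 4096 = 12288 [KW]
One tuple (7,6,1,3,4) → sorted (1,3,4,6,7): b_i ≤ 2+i ∀i, a PF.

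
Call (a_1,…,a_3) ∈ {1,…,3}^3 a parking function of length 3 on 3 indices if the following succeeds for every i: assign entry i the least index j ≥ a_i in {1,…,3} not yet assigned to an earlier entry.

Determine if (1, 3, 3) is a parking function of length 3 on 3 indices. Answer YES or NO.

NO

Sorted: b = (1, 3, 3).
  b_1=1 ≤ 1
  b_2=3 > 2
  fails at i=2 ⇒ NO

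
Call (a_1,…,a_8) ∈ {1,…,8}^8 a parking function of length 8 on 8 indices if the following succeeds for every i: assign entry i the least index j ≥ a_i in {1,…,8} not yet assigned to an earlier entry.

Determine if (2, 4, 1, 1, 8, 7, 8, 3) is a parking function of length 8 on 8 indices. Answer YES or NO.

NO

Order a: b = (1, 1, 2, 3, 4, 7, 8, 8).
  b_1=1 ≤ 1
  b_2=1 ≤ 2
  b_3=2 ≤ 3
  b_4=3 ≤ 4
  b_5=4 ≤ 5
  b_6=7 > 6
  fails at i=6 ⇒ NO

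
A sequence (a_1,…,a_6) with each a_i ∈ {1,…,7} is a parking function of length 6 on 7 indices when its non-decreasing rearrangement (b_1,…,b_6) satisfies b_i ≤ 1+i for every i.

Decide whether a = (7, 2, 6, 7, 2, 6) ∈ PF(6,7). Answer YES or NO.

NO

Order a: b = (2, 2, 6, 6, 7, 7).
  b_1=2 ≤ 2
  b_2=2 ≤ 3
  b_3=6 > 4
  fails at i=3 ⇒ NO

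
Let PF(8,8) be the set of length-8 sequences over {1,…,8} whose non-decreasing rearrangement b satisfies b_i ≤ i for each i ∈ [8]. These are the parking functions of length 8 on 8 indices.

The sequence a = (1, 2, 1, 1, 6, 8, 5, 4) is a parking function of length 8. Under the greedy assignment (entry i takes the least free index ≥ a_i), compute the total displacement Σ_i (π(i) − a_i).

8

Σπ = 8·9/2 = 36 (π permutes [8]); Σa = 1+2+1+1+6+8+5+4 = 28; disp = 36−28 = 8.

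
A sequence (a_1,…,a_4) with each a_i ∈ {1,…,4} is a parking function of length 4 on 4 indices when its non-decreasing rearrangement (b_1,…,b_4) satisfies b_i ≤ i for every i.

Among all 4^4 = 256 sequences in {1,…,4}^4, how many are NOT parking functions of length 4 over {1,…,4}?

|PF| = 1·5^3 = 1×125 = 125 [KW]
E.g. (4,3,3,4) → sorted (3,3,4,4): b_1=3>1, not a PF.
So 256 − 125 = 131 fail.

131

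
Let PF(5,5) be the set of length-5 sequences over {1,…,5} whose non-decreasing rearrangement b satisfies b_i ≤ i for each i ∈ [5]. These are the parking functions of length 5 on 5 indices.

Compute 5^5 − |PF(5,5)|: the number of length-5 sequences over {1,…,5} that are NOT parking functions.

1829

#PF = (5+1−5)·(5+1)^{5−1} = 1×1296 = 1296 (Konheim–Weiss)
Example (5,4,3,5,1) → sorted (1,3,4,5,5): b_2=3>2, not a PF.
Total 3125; non-PF = 3125−1296 = 1829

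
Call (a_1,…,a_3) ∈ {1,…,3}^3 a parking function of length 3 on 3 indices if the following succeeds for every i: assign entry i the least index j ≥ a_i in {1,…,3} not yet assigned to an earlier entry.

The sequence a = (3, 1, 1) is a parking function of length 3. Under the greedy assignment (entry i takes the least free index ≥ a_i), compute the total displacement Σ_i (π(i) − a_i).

1

Σπ = 3·4/2 = 6 (π permutes [3]); Σa = 3+1+1 = 5; disp = 6−5 = 1.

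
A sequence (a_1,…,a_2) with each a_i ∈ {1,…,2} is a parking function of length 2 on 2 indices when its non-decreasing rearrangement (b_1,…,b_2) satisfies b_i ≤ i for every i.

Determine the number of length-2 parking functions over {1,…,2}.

3

Count = 1·3^1 = 1·3 = 3 (Konheim–Weiss)
E.g. (1,2) → sorted (1,2): b_i ≤ i ∀i, a PF.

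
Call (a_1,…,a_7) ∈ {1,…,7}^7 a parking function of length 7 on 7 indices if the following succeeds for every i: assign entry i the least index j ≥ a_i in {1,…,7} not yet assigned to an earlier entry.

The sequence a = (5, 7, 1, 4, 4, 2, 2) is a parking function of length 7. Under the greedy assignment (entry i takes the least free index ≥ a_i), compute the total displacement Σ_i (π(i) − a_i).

3

Σπ = 7·8/2 = 28 (π permutes [7]); Σa = 5+7+1+4+4+2+2 = 25; disp = 28−25 = 3.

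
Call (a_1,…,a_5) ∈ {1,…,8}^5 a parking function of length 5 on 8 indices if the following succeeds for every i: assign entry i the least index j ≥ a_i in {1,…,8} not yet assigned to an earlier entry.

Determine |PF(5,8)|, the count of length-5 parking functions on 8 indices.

#PF = (8−5+1)·(8+1)^(5−1) = 4×6561 = 26244 (Pollak)
Check (4,1,5,7,4) → sorted (1,4,4,5,7): b_i ≤ 3+i ∀i, a PF.

26244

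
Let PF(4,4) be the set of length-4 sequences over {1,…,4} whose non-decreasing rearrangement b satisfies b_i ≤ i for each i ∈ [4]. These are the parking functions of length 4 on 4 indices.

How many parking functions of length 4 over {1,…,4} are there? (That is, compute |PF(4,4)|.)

#PF = (4+1−4)·(4+1)^{4−1} = 1×125 = 125 (Pollak)
Check (2,1,4,1) → sorted (1,1,2,4): b_i ≤ i ∀i, a PF.

125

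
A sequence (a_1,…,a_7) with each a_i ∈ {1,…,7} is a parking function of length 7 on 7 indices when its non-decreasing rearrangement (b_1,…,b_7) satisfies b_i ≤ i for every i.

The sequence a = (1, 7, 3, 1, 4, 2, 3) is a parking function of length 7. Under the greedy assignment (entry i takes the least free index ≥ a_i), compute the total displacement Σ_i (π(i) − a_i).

7

Σπ(i) = 1+…+7 = 28; Σa = 1+7+3+1+4+2+3 = 21; disp = 28−21 = 7.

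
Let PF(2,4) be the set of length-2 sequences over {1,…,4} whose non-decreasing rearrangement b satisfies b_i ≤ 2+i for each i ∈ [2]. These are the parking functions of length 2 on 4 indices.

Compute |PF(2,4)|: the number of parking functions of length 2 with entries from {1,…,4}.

|PF(2,4)| = (5−2)·5^(2−1) = 3·5 = 15 (Pollak)
E.g. (3,4) → sorted (3,4): b_i ≤ 2+i ∀i, a PF.

15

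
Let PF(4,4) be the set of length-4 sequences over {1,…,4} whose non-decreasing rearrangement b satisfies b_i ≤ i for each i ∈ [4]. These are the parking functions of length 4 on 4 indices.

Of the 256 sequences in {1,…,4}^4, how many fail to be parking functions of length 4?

Count = 1·5^3 = 1 · 125 = 125 (Konheim–Weiss)
Check (4,4,3,2) → sorted (2,3,4,4): b_1=2>1, not a PF.
4^4 − 125 = 256 − 125 = 131

131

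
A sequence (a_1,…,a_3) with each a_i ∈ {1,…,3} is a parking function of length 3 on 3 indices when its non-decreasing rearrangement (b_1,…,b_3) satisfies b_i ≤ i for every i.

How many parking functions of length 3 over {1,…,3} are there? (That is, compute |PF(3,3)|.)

16

|PF| = 1·4^2 = 1×16 = 16 [KW]
Example (2,3,1) → sorted (1,2,3): b_i ≤ i ∀i, a PF.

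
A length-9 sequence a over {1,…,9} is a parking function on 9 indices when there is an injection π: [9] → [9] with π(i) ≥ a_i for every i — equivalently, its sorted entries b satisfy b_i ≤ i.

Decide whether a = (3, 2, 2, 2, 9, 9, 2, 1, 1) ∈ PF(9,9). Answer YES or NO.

Order a: b = (1, 1, 2, 2, 2, 2, 3, 9, 9).
  b_1=1 ≤ 1
  b_2=1 ≤ 2
  b_3=2 ≤ 3
  b_4=2 ≤ 4
  b_5=2 ≤ 5
  b_6=2 ≤ 6
  b_7=3 ≤ 7
  b_8=9 > 8
  fails at i=8 ⇒ NO

NO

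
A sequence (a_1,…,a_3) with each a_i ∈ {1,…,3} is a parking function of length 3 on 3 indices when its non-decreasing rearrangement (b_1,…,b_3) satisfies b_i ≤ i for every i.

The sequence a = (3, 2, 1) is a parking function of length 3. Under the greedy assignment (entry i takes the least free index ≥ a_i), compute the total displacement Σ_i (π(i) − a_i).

Σπ(i) = 1+…+3 = 6; Σa = 3+2+1 = 6; disp = 6−6 = 0.

0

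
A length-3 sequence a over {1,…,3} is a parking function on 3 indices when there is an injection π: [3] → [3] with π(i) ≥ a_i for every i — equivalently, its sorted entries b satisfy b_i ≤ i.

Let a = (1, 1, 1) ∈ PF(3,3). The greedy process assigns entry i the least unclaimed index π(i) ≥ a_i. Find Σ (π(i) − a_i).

3

Σπ = 6 ({1..3} each once); Σa = 1+1+1 = 3; disp = 6−3 = 3.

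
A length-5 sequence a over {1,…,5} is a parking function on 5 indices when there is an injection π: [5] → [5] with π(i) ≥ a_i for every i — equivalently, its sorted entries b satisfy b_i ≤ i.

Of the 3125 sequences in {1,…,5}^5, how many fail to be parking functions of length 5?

1829

Count = (5−5+1)·(5+1)^(5−1) = 1 · 1296 = 1296
One tuple (5,1,4,4,4) → sorted (1,4,4,4,5): b_2=4>2, not a PF.
Total 3125; non-PF = 3125−1296 = 1829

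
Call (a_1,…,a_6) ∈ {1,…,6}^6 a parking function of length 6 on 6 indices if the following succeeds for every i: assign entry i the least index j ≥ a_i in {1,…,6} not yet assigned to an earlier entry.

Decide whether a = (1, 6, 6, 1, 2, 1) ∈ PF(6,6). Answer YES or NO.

NO

Rearranged: b = (1, 1, 1, 2, 6, 6).
  b_1=1 ≤ 1
  b_2=1 ≤ 2
  b_3=1 ≤ 3
  b_4=2 ≤ 4
  b_5=6 > 5
  fails at i=5 ⇒ NO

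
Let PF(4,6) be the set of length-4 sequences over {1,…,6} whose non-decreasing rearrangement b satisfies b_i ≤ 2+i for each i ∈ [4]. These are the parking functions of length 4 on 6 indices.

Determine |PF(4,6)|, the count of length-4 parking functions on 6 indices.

#PF = (7−4)·7^(4−1) = 3·343 = 1029 (Pollak)
E.g. (5,1,3,2) → sorted (1,2,3,5): b_i ≤ 2+i ∀i, a PF.

1029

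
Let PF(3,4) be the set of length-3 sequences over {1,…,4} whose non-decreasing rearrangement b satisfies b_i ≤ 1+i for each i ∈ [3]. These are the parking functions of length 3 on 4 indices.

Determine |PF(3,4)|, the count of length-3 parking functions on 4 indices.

50

#PF = 2·5^2 = 2·25 = 50 [KW]
Example (2,2,3) → sorted (2,2,3): b_i ≤ 1+i ∀i, a PF.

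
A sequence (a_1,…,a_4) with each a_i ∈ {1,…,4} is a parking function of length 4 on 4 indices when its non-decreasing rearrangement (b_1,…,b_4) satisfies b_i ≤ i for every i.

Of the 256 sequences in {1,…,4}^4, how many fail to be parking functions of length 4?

131

Count = (5−4)·5^(4−1) = 1 · 125 = 125 (Pollak)
One tuple (3,4,3,3) → sorted (3,3,3,4): b_1=3>1, not a PF.
So 256 − 125 = 131 fail.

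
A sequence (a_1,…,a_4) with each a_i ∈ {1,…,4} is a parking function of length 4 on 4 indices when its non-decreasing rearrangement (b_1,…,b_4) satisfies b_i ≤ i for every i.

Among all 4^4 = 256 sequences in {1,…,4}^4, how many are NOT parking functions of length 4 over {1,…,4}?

|PF(4,4)| = (4−4+1)·(4+1)^(4−1) = 1 · 125 = 125 (Konheim–Weiss)
Check (4,4,1,4) → sorted (1,4,4,4): b_2=4>2, not a PF.
So 256 − 125 = 131 fail.

131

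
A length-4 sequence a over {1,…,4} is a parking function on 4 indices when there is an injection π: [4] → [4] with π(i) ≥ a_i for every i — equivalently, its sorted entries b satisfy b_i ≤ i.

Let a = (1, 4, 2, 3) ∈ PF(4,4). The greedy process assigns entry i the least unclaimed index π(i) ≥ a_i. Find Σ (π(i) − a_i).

0

Σπ(i) = 1+…+4 = 10; Σa = 1+4+2+3 = 10; disp = 10−10 = 0.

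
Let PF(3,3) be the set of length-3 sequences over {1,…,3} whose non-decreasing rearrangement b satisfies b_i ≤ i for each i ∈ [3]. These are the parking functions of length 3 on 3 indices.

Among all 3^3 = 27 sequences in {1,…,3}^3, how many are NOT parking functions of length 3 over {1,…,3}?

11

|PF(3,3)| = (4−3)·4^(3−1) = 1 · 16 = 16 (Pollak)
Check (2,3,3) → sorted (2,3,3): b_1=2>1, not a PF.
3^3 − 16 = 27 − 16 = 11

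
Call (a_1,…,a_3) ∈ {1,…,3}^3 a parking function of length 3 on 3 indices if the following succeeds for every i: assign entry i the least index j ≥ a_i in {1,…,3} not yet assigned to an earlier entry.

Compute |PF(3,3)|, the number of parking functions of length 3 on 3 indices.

|PF(3,3)| = (4−3)·4^(3−1) = 1·16 = 16
Check (1,2,1) → sorted (1,1,2): b_i ≤ i ∀i, a PF.

16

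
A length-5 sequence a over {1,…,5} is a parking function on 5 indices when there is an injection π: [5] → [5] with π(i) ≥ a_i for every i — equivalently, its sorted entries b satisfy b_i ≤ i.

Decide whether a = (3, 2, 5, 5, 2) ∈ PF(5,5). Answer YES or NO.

NO

Sorted: b = (2, 2, 3, 5, 5).
  b_1=2 > 1
  fails at i=1 ⇒ NO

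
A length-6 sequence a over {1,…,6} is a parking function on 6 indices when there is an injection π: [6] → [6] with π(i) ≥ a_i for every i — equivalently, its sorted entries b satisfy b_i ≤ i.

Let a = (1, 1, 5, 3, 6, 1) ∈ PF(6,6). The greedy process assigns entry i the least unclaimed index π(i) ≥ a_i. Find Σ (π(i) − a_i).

4

Σπ = 21 ({1..6} each once); Σa = 1+1+5+3+6+1 = 17; disp = 21−17 = 4.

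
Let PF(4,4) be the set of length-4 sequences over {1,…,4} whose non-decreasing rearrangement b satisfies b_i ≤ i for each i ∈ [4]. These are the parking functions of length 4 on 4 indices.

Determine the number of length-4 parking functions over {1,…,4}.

Count = (4+1−4)·(4+1)^{4−1} = 1·125 = 125 (Konheim–Weiss)
Check (1,4,1,1) → sorted (1,1,1,4): b_i ≤ i ∀i, a PF.

125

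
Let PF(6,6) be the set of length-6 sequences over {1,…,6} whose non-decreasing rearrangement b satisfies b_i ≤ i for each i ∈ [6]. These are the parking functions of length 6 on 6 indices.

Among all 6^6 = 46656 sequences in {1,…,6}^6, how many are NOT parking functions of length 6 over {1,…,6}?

29849

|PF(6,6)| = (7−6)·7^(6−1) = 1 · 16807 = 16807 (Pollak)
Example (5,5,5,5,3,6) → sorted (3,5,5,5,5,6): b_1=3>1, not a PF.
So 46656 − 16807 = 29849 fail.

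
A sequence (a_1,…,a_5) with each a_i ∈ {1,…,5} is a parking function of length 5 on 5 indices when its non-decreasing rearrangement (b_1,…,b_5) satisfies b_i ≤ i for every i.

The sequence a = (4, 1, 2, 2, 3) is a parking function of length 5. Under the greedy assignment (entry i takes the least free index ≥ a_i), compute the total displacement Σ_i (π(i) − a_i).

Σπ = 15 ({1..5} each once); Σa = 4+1+2+2+3 = 12; disp = 15−12 = 3.

3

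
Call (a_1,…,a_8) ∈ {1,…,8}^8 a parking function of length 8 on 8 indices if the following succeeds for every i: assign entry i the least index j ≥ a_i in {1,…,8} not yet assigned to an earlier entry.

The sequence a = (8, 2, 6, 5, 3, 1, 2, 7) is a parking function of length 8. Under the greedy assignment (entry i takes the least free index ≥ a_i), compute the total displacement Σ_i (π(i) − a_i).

Σπ = 36 ({1..8} each once); Σa = 8+2+6+5+3+1+2+7 = 34; disp = 36−34 = 2.

2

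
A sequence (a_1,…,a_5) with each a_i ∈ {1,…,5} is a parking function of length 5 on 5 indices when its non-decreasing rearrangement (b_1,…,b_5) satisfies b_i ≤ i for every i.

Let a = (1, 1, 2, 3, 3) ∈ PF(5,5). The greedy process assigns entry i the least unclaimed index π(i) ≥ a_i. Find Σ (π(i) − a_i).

Σπ(i) = 1+…+5 = 15; Σa = 1+1+2+3+3 = 10; disp = 15−10 = 5.

5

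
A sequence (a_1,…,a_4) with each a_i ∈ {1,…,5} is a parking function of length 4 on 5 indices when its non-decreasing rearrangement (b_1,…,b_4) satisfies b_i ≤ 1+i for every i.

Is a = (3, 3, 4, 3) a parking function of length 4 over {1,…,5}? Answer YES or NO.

NO

Order a: b = (3, 3, 3, 4).
  b_1=3 > 2
  fails at i=1 ⇒ NO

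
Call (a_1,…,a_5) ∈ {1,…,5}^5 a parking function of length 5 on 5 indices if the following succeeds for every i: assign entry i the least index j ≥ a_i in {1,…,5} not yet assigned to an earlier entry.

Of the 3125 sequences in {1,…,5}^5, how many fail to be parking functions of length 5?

1829

#PF = 1·6^4 = 1 · 1296 = 1296 (Pollak)
E.g. (5,5,2,2,3) → sorted (2,2,3,5,5): b_1=2>1, not a PF.
So 3125 − 1296 = 1829 fail.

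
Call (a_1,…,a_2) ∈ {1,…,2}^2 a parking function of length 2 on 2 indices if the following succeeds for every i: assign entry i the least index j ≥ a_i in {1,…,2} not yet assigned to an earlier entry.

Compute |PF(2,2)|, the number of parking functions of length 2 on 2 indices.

|PF(2,2)| = (3−2)·3^(2−1) = 1·3 = 3 [KW]
E.g. (2,1) → sorted (1,2): b_i ≤ i ∀i, a PF.

3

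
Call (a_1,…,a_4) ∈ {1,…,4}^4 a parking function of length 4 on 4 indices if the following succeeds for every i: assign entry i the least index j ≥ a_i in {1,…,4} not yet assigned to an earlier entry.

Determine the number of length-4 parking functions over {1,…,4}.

125

|PF(4,4)| = (4+1−4)·(4+1)^{4−1} = 1×125 = 125
One tuple (1,1,1,1) → sorted (1,1,1,1): b_i ≤ i ∀i, a PF.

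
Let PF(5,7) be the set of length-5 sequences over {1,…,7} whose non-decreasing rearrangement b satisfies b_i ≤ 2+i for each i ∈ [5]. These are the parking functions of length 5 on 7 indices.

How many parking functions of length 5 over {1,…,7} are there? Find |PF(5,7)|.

|PF(5,7)| = (7−5+1)·(7+1)^(5−1) = 3×4096 = 12288 (Konheim–Weiss)
Check (6,3,1,3,6) → sorted (1,3,3,6,6): b_i ≤ 2+i ∀i, a PF.

12288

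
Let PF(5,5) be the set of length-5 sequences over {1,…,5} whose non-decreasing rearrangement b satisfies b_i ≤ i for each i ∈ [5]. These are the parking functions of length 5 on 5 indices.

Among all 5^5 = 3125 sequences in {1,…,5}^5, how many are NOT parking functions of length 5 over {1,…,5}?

1829

Count = (6−5)·6^(5−1) = 1 · 1296 = 1296
E.g. (5,1,5,4,1) → sorted (1,1,4,5,5): b_3=4>3, not a PF.
So 3125 − 1296 = 1829 fail.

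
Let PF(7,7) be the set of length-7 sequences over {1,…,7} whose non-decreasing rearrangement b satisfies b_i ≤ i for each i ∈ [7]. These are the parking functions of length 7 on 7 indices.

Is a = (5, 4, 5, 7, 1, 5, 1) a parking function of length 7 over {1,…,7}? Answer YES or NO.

Order a: b = (1, 1, 4, 5, 5, 5, 7).
  b_1=1 ≤ 1
  b_2=1 ≤ 2
  b_3=4 > 3
  fails at i=3 ⇒ NO

NO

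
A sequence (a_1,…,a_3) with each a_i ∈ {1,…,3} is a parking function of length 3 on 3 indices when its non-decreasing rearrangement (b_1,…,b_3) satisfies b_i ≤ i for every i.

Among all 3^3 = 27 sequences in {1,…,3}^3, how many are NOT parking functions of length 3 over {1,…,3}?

#PF = (3+1−3)·(3+1)^{3−1} = 1·16 = 16 (Konheim–Weiss)
E.g. (3,1,3) → sorted (1,3,3): b_2=3>2, not a PF.
Total 27; non-PF = 27−16 = 11

11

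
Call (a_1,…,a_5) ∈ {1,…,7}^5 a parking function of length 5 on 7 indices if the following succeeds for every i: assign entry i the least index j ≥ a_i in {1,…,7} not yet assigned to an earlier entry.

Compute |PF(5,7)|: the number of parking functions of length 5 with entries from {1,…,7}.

#PF = 3·8^4 = 3 · 4096 = 12288
E.g. (6,7,1,1,2) → sorted (1,1,2,6,7): b_i ≤ 2+i ∀i, a PF.

12288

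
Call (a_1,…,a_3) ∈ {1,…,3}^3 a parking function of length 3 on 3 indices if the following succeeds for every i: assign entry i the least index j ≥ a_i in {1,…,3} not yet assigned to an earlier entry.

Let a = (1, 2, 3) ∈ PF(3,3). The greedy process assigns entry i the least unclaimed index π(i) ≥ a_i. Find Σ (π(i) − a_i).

Σπ = 3·4/2 = 6 (π permutes [3]); Σa = 1+2+3 = 6; disp = 6−6 = 0.

0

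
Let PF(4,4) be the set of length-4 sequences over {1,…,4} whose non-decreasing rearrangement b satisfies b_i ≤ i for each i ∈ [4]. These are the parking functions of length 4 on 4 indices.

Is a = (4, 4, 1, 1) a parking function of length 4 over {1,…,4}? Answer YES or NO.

NO

Order a: b = (1, 1, 4, 4).
  b_1=1 ≤ 1
  b_2=1 ≤ 2
  b_3=4 > 3
  fails at i=3 ⇒ NO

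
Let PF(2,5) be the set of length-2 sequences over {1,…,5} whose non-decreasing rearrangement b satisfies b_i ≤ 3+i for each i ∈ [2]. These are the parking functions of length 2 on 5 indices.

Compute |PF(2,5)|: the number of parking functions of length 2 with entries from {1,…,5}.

|PF| = (5+1−2)·(5+1)^{2−1} = 4·6 = 24 [KW]
E.g. (5,1) → sorted (1,5): b_i ≤ 3+i ∀i, a PF.

24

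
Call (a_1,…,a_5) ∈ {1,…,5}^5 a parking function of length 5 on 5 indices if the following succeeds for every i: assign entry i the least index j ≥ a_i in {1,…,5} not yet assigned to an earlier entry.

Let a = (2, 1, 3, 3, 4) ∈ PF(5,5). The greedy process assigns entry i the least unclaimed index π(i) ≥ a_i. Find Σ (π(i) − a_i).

Σπ = 15 ({1..5} each once); Σa = 2+1+3+3+4 = 13; disp = 15−13 = 2.

2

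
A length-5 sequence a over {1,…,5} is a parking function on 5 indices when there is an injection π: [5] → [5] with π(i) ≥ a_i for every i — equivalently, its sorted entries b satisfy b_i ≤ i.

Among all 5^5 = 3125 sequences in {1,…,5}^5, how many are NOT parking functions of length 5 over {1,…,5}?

|PF(5,5)| = (5−5+1)·(5+1)^(5−1) = 1 · 1296 = 1296 (Konheim–Weiss)
Check (4,2,4,5,2) → sorted (2,2,4,4,5): b_1=2>1, not a PF.
So 3125 − 1296 = 1829 fail.

1829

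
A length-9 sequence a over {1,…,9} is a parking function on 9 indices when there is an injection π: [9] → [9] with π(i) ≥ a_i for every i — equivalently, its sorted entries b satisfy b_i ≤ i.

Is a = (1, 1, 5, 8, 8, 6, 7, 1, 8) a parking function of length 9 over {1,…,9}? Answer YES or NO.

Rearranged: b = (1, 1, 1, 5, 6, 7, 8, 8, 8).
  b_1=1 ≤ 1
  b_2=1 ≤ 2
  b_3=1 ≤ 3
  b_4=5 > 4
  fails at i=4 ⇒ NO

NO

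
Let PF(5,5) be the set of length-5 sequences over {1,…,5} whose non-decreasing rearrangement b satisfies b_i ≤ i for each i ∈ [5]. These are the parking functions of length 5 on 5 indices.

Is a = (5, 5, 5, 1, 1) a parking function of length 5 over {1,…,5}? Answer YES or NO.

NO

Rearranged: b = (1, 1, 5, 5, 5).
  b_1=1 ≤ 1
  b_2=1 ≤ 2
  b_3=5 > 3
  fails at i=3 ⇒ NO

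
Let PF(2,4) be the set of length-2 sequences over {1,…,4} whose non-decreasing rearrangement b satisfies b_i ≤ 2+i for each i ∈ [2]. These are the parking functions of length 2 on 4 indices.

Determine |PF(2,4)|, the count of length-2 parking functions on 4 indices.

15

|PF| = (5−2)·5^(2−1) = 3×5 = 15 [KW]
E.g. (3,3) → sorted (3,3): b_i ≤ 2+i ∀i, a PF.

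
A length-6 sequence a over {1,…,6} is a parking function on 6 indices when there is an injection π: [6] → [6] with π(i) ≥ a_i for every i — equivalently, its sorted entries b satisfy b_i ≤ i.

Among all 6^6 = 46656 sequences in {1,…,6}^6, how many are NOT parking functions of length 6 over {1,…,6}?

|PF| = (6−6+1)·(6+1)^(6−1) = 1 · 16807 = 16807
One tuple (5,5,5,6,5,4) → sorted (4,5,5,5,5,6): b_1=4>1, not a PF.
Total 46656; non-PF = 46656−16807 = 29849

29849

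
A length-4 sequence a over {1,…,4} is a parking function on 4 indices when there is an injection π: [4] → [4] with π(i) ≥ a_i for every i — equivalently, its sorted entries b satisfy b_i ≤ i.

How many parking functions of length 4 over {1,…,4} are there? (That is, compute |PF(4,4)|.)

Count = (4+1−4)·(4+1)^{4−1} = 1 · 125 = 125 (Konheim–Weiss)
E.g. (1,2,4,3) → sorted (1,2,3,4): b_i ≤ i ∀i, a PF.

125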